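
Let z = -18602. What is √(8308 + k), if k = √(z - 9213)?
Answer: √(8308 + I*√27815) ≈ 91.153 + 0.9148*I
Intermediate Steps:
k = I*√27815 (k = √(-18602 - 9213) = √(-27815) = I*√27815 ≈ 166.78*I)
√(8308 + k) = √(8308 + I*√27815)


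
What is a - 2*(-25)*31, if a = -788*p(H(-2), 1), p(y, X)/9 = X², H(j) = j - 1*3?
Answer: -5542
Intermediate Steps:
H(j) = -3 + j (H(j) = j - 3 = -3 + j)
p(y, X) = 9*X²
a = -7092 (a = -7092*1² = -7092 ≈ -7092.0)
a - 2*(-25)*31 = -7092 - 2*(-25)*31 = -7092 - (-50)*31 = -7092 - 1*(-1550) = -7092 + 1550 = -5542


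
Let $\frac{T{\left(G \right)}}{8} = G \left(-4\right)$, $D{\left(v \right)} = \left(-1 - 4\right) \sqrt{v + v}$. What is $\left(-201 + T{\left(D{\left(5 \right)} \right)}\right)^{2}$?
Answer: $296401 - 64320 \sqrt{10} \approx 93003.0$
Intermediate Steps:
$D{\left(v \right)} = - 5 \sqrt{2} \sqrt{v}$ ($D{\left(v \right)} = - 5 \sqrt{2 v} = - 5 \sqrt{2} \sqrt{v}$)
$T{\left(G \right)} = - 32 G$ ($T{\left(G \right)} = 8 G \left(-4\right) = 8 \left(- 4 G\right) = - 32 G$)
$\left(-201 + T{\left(D{\left(5 \right)} \right)}\right)^{2} = \left(-201 - 32 \left(- 5 \sqrt{2} \sqrt{5}\right)\right)^{2} = \left(-201 - 32 \left(- 5 \sqrt{10}\right)\right)^{2} = \left(-201 + 160 \sqrt{10}\right)^{2}$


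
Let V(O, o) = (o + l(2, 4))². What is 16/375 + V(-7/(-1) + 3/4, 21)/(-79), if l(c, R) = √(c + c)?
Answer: -197111/29625 ≈ -6.6535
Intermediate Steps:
l(c, R) = √2*√c (l(c, R) = √(2*c) = √2*√c)
V(O, o) = (2 + o)² (V(O, o) = (o + √2*√2)² = (o + 2)² = (2 + o)²)
16/375 + V(-7/(-1) + 3/4, 21)/(-79) = 16/375 + (2 + 21)²/(-79) = 16*(1/375) + 23²*(-1/79) = 16/375 + 529*(-1/79) = 16/375 - 529/79 = -197111/29625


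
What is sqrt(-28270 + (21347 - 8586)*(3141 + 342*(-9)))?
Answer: sqrt(775673) ≈ 880.72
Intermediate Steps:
sqrt(-28270 + (21347 - 8586)*(3141 + 342*(-9))) = sqrt(-28270 + 12761*(3141 - 3078)) = sqrt(-28270 + 12761*63) = sqrt(-28270 + 803943) = sqrt(775673)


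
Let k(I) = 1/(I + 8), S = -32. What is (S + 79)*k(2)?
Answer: 47/10 ≈ 4.7000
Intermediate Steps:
k(I) = 1/(8 + I)
(S + 79)*k(2) = (-32 + 79)/(8 + 2) = 47/10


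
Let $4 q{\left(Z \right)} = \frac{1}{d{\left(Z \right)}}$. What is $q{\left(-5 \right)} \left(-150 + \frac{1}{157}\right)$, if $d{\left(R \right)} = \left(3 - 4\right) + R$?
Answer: $\frac{23549}{3768} \approx 6.2497$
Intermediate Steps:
$d{\left(R \right)} = -1 + R$
$q{\left(Z \right)} = \frac{1}{4 \left(-1 + Z\right)}$
$q{\left(-5 \right)} \left(-150 + \frac{1}{157}\right) = \frac{1}{4 \left(-1 - 5\right)} \left(-150 + \frac{1}{157}\right) = \frac{1}{4 \left(-6\right)} \left(-150 + \frac{1}{157}\right) = \frac{1}{4} \left(- \frac{1}{6}\right) \left(- \frac{23549}{157}\right) = \left(- \frac{1}{24}\right) \left(- \frac{23549}{157}\right) = \frac{23549}{3768}$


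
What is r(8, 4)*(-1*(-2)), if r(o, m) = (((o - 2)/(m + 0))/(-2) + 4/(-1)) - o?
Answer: -51/2 ≈ -25.500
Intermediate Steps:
r(o, m) = -4 - o - (-2 + o)/(2*m) (r(o, m) = (((-2 + o)/m)*(-1/2) + 4*(-1)) - o = (((-2 + o)/m)*(-1/2) - 4) - o = (-(-2 + o)/(2*m) - 4) - o = (-4 - (-2 + o)/(2*m)) - o = -4 - o - (-2 + o)/(2*m))
r(8, 4)*(-1*(-2)) = ((1 - 1/2*8 - 1*4*(4 + 8))/4)*(-1*(-2)) = ((1 - 4 - 1*4*12)/4)*2 = ((1 - 4 - 48)/4)*2 = ((1/4)*(-51))*2 = -51/4*2 = -51/2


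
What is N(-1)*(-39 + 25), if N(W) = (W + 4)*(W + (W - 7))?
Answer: 378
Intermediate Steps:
N(W) = (-7 + 2*W)*(4 + W) (N(W) = (4 + W)*(W + (-7 + W)) = (4 + W)*(-7 + 2*W) = (-7 + 2*W)*(4 + W))
N(-1)*(-39 + 25) = (-28 - 1 + 2*(-1)**2)*(-39 + 25) = (-28 - 1 + 2*1)*(-14) = (-28 - 1 + 2)*(-14) = -27*(-14) = 378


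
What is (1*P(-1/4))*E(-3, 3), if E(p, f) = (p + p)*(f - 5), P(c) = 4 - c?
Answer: 51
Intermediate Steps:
E(p, f) = 2*p*(-5 + f) (E(p, f) = (2*p)*(-5 + f) = 2*p*(-5 + f))
(1*P(-1/4))*E(-3, 3) = (1*(4 - (-1)/4))*(2*(-3)*(-5 + 3)) = (1*(4 - (-1)/4))*(2*(-3)*(-2)) = (1*(4 - 1*(-1/4)))*12 = (1*(4 + 1/4))*12 = (1*(17/4))*12 = (17/4)*12 = 51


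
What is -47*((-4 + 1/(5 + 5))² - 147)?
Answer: 619413/100 ≈ 6194.1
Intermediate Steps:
-47*((-4 + 1/(5 + 5))² - 147) = -47*((-4 + 1/10)² - 147) = -47*((-4 + ⅒)² - 147) = -47*((-39/10)² - 147) = -47*(1521/100 - 147) = -47*(-13179/100) = 619413/100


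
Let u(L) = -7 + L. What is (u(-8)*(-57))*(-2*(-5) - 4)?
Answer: 5130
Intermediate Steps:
(u(-8)*(-57))*(-2*(-5) - 4) = ((-7 - 8)*(-57))*(-2*(-5) - 4) = (-15*(-57))*(10 - 4) = 855*6 = 5130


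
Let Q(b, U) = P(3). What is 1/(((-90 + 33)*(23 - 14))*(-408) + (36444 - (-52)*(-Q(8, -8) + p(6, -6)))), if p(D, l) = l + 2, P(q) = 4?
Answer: 1/245332 ≈ 4.0761e-6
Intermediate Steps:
Q(b, U) = 4
p(D, l) = 2 + l
1/(((-90 + 33)*(23 - 14))*(-408) + (36444 - (-52)*(-Q(8, -8) + p(6, -6)))) = 1/(((-90 + 33)*(23 - 14))*(-408) + (36444 - (-52)*(-1*4 + (2 - 6)))) = 1/(-57*9*(-408) + (36444 - (-52)*(-4 - 4))) = 1/(-513*(-408) + (36444 - (-52)*(-8))) = 1/(209304 + (36444 - 1*416)) = 1/(209304 + (36444 - 416)) = 1/(209304 + 36028) = 1/245332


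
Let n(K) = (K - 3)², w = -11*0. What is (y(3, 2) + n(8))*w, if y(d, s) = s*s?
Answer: 0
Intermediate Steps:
y(d, s) = s²
w = 0
n(K) = (-3 + K)²
(y(3, 2) + n(8))*w = (2² + (-3 + 8)²)*0 = (4 + 5²)*0 = (4 + 25)*0 = 29*0 = 0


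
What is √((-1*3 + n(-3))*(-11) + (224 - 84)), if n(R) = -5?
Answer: 2*√57 ≈ 15.100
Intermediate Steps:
√((-1*3 + n(-3))*(-11) + (224 - 84)) = √((-1*3 - 5)*(-11) + (224 - 84)) = √((-3 - 5)*(-11) + 140) = √(-8*(-11) + 140) = √(88 + 140) = √228 = 2*√57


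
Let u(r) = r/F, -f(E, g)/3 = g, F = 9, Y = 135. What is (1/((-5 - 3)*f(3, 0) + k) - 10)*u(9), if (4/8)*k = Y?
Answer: -2699/270 ≈ -9.9963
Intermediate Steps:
f(E, g) = -3*g
k = 270 (k = 2*135 = 270)
u(r) = r/9
(1/((-5 - 3)*f(3, 0) + k) - 10)*u(9) = (1/((-5 - 3)*(-3*0) + 270) - 10)*((⅑)*9) = (1/(-8*0 + 270) - 10)*1 = (1/(0 + 270) - 10)*1 = (1/270 - 10)*1 = -2699/270*1 = -2699/270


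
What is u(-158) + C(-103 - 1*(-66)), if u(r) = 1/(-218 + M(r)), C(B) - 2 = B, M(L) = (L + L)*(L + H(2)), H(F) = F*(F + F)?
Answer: -1651369/47182 ≈ -35.000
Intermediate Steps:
H(F) = 2*F**2 (H(F) = F*(2*F) = 2*F**2)
M(L) = 2*L*(8 + L) (M(L) = (L + L)*(L + 2*2**2) = (2*L)*(L + 2*4) = (2*L)*(L + 8) = (2*L)*(8 + L) = 2*L*(8 + L))
C(B) = 2 + B
u(r) = 1/(-218 + 2*r*(8 + r))
u(-158) + C(-103 - 1*(-66)) = 1/(2*(-109 - 158*(8 - 158))) + (2 + (-103 - 1*(-66))) = 1/(2*(-109 - 158*(-150))) + (2 + (-103 + 66)) = 1/(2*(-109 + 23700)) + (2 - 37) = (1/2)/23591 - 35 = (1/2)*(1/23591) - 35 = 1/47182 - 35 = -1651369/47182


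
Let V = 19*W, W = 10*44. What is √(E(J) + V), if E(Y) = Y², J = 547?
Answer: √307569 ≈ 554.59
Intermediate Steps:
W = 440
V = 8360 (V = 19*440 = 8360)
√(E(J) + V) = √(547² + 8360) = √(299209 + 8360) = √307569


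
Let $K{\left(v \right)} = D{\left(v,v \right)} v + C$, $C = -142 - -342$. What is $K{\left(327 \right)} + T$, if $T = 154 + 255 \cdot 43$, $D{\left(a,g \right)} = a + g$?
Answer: $225177$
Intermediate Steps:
$T = 11119$ ($T = 154 + 10965 = 11119$)
$C = 200$ ($C = -142 + 342 = 200$)
$K{\left(v \right)} = 200 + 2 v^{2}$ ($K{\left(v \right)} = \left(v + v\right) v + 200 = 2 v v + 200 = 2 v^{2} + 200 = 200 + 2 v^{2}$)
$K{\left(327 \right)} + T = \left(200 + 2 \cdot 327^{2}\right) + 11119 = \left(200 + 2 \cdot 106929\right) + 11119 = \left(200 + 213858\right) + 11119 = 214058 + 11119 = 225177$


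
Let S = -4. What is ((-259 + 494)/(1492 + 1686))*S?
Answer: -470/1589 ≈ -0.29578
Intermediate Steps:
((-259 + 494)/(1492 + 1686))*S = ((-259 + 494)/(1492 + 1686))*(-4) = (235/3178)*(-4) = -470/1589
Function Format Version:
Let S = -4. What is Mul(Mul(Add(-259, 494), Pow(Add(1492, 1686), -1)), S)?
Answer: Rational(-470, 1589) ≈ -0.29578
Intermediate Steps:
Mul(Mul(Add(-259, 494), Pow(Add(1492, 1686), -1)), S) = Mul(Mul(Add(-259, 494), Pow(Add(1492, 1686), -1)), -4) = Mul(Mul(235, Pow(3178, -1)), -4) = Mul(Mul(235, Rational(1, 3178)), -4) = Mul(Rational(235, 3178), -4) = Rational(-470, 1589)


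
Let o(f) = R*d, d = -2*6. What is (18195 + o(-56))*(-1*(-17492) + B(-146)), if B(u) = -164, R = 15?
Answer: 312163920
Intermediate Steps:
d = -12
o(f) = -180 (o(f) = 15*(-12) = -180)
(18195 + o(-56))*(-1*(-17492) + B(-146)) = (18195 - 180)*(-1*(-17492) - 164) = 18015*(17492 - 164) = 18015*17328 = 312163920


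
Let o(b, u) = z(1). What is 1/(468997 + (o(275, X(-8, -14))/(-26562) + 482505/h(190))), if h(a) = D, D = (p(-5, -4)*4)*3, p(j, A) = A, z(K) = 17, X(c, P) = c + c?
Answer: 212496/97523936741 ≈ 2.1789e-6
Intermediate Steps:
X(c, P) = 2*c
o(b, u) = 17
D = -48 (D = -4*4*3 = -16*3 = -48)
h(a) = -48
1/(468997 + (o(275, X(-8, -14))/(-26562) + 482505/h(190))) = 1/(468997 + (17/(-26562) + 482505/(-48))) = 1/(468997 + (17*(-1/26562) + 482505*(-1/48))) = 1/(468997 + (-17/26562 - 160835/16)) = 1/(468997 - 2136049771/212496) = 1/(97523936741/212496) = 212496/97523936741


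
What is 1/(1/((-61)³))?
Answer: -226981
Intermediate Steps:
1/(1/((-61)³)) = 1/(1/(-226981)) = 1/(-1/226981) = -226981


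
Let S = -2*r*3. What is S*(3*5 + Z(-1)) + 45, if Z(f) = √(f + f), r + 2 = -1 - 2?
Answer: 495 + 30*I*√2 ≈ 495.0 + 42.426*I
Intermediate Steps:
r = -5 (r = -2 + (-1 - 2) = -2 - 3 = -5)
Z(f) = √2*√f (Z(f) = √(2*f) = √2*√f)
S = 30 (S = -2*(-5)*3 = 10*3 = 30)
S*(3*5 + Z(-1)) + 45 = 30*(3*5 + √2*√(-1)) + 45 = 30*(15 + √2*I) + 45 = 30*(15 + I*√2) + 45 = (450 + 30*I*√2) + 45 = 495 + 30*I*√2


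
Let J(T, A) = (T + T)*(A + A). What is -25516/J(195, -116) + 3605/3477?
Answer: 11524987/8738860 ≈ 1.3188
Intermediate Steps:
J(T, A) = 4*A*T (J(T, A) = (2*T)*(2*A) = 4*A*T)
-25516/J(195, -116) + 3605/3477 = -25516/(4*(-116)*195) + 3605/3477 = -25516/(-90480) + 3605*(1/3477) = -25516*(-1/90480) + 3605/3477 = 6379/22620 + 3605/3477 = 11524987/8738860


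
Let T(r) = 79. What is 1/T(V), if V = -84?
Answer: 1/79 ≈ 0.012658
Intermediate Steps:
1/T(V) = 1/79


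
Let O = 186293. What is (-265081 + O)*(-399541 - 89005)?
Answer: 38491562248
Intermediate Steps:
(-265081 + O)*(-399541 - 89005) = (-265081 + 186293)*(-399541 - 89005) = -78788*(-488546) = 38491562248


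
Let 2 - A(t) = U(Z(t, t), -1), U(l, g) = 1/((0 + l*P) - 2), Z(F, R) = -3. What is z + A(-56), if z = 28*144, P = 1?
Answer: 20171/5 ≈ 4034.2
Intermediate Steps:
U(l, g) = 1/(-2 + l) (U(l, g) = 1/((0 + l*1) - 2) = 1/((0 + l) - 2) = 1/(l - 2) = 1/(-2 + l))
z = 4032
A(t) = 11/5 (A(t) = 2 - 1/(-2 - 3) = 2 - 1/(-5) = 2 - 1*(-⅕) = 2 + ⅕ = 11/5)
z + A(-56) = 4032 + 11/5 = 20171/5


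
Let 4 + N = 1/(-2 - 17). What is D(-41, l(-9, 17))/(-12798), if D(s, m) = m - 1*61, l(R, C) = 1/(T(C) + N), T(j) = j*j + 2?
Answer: 110851/23258232 ≈ 0.0047661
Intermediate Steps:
T(j) = 2 + j² (T(j) = j² + 2 = 2 + j²)
N = -77/19 (N = -4 + 1/(-2 - 17) = -4 + 1/(-19) = -4 - 1/19 = -77/19 ≈ -4.0526)
l(R, C) = 1/(-39/19 + C²) (l(R, C) = 1/((2 + C²) - 77/19) = 1/(-39/19 + C²))
D(s, m) = -61 + m (D(s, m) = m - 61 = -61 + m)
D(-41, l(-9, 17))/(-12798) = (-61 + 19/(-39 + 19*17²))/(-12798) = (-61 + 19/(-39 + 19*289))*(-1/12798) = (-61 + 19/(-39 + 5491))*(-1/12798) = (-61 + 19/5452)*(-1/12798) = -332553/5452*(-1/12798) = 110851/23258232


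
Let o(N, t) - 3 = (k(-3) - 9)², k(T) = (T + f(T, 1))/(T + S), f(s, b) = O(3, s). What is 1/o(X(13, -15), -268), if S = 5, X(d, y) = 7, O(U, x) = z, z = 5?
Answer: 1/67 ≈ 0.014925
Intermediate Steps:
O(U, x) = 5
f(s, b) = 5
k(T) = 1 (k(T) = (T + 5)/(T + 5) = (5 + T)/(5 + T) = 1)
o(N, t) = 67 (o(N, t) = 3 + (1 - 9)² = 3 + (-8)² = 3 + 64 = 67)
1/o(X(13, -15), -268) = 1/67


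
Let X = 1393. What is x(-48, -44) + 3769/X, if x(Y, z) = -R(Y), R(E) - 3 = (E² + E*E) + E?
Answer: -6352490/1393 ≈ -4560.3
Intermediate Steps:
R(E) = 3 + E + 2*E² (R(E) = 3 + ((E² + E*E) + E) = 3 + ((E² + E²) + E) = 3 + (2*E² + E) = 3 + (E + 2*E²) = 3 + E + 2*E²)
x(Y, z) = -3 - Y - 2*Y² (x(Y, z) = -(3 + Y + 2*Y²) = -3 - Y - 2*Y²)
x(-48, -44) + 3769/X = (-3 - 1*(-48) - 2*(-48)²) + 3769/1393 = (-3 + 48 - 2*2304) + 3769*(1/1393) = (-3 + 48 - 4608) + 3769/1393 = -4563 + 3769/1393 = -6352490/1393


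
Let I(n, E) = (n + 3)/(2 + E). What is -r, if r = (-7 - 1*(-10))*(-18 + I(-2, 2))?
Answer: 213/4 ≈ 53.250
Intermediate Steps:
I(n, E) = (3 + n)/(2 + E)
r = -213/4 (r = (-7 - 1*(-10))*(-18 + (3 - 2)/(2 + 2)) = (-7 + 10)*(-18 + 1/4) = 3*(-18 + (¼)*1) = 3*(-18 + ¼) = 3*(-71/4) = -213/4 ≈ -53.250)
-r = -1*(-213/4) = 213/4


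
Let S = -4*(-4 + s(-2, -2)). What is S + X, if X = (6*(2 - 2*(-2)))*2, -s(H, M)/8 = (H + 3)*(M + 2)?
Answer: 88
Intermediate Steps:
s(H, M) = -8*(2 + M)*(3 + H) (s(H, M) = -8*(H + 3)*(M + 2) = -8*(3 + H)*(2 + M) = -8*(2 + M)*(3 + H))
S = 16 (S = -4*(-4 + (-48 - 24*(-2) - 16*(-2) - 8*(-2)*(-2))) = -4*(-4 + (-48 + 48 + 32 - 32)) = -4*(-4 + 0) = -4*(-4) = 16)
X = 72 (X = (6*(2 + 4))*2 = (6*6)*2 = 36*2 = 72)
S + X = 16 + 72 = 88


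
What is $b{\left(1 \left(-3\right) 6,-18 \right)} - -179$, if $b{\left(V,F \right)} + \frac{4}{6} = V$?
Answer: $\frac{481}{3} \approx 160.33$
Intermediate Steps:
$b{\left(V,F \right)} = - \frac{2}{3} + V$
$b{\left(1 \left(-3\right) 6,-18 \right)} - -179 = \left(- \frac{2}{3} + 1 \left(-3\right) 6\right) - -179 = \left(- \frac{2}{3} - 18\right) + 179 = - \frac{56}{3} + 179 = \frac{481}{3}$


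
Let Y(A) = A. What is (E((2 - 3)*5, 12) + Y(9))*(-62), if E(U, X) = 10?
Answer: -1178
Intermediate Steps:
(E((2 - 3)*5, 12) + Y(9))*(-62) = (10 + 9)*(-62) = 19*(-62) = -1178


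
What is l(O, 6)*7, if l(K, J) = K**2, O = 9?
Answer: 567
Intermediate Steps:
l(O, 6)*7 = 9**2*7 = 81*7 = 567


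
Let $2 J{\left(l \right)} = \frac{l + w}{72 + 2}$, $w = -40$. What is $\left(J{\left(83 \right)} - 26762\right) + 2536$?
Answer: $- \frac{3585405}{148} \approx -24226.0$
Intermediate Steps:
$J{\left(l \right)} = - \frac{10}{37} + \frac{l}{148}$ ($J{\left(l \right)} = \frac{\left(l - 40\right) \frac{1}{72 + 2}}{2} = \frac{\left(-40 + l\right) \frac{1}{74}}{2} = \frac{- \frac{20}{37} + \frac{l}{74}}{2} = - \frac{10}{37} + \frac{l}{148}$)
$\left(J{\left(83 \right)} - 26762\right) + 2536 = \left(\left(- \frac{10}{37} + \frac{1}{148} \cdot 83\right) - 26762\right) + 2536 = \left(\left(- \frac{10}{37} + \frac{83}{148}\right) - 26762\right) + 2536 = \left(\frac{43}{148} - 26762\right) + 2536 = - \frac{3960733}{148} + 2536 = - \frac{3585405}{148}$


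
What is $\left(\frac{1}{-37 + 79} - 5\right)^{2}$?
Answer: $\frac{43681}{1764} \approx 24.762$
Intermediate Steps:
$\left(\frac{1}{-37 + 79} - 5\right)^{2} = \left(\frac{1}{42} - 5\right)^{2} = \left(- \frac{209}{42}\right)^{2} = \frac{43681}{1764}$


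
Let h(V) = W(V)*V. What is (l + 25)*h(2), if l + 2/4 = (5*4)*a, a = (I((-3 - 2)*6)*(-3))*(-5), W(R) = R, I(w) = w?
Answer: -35902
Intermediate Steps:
a = -450 (a = (((-3 - 2)*6)*(-3))*(-5) = (-5*6*(-3))*(-5) = -30*(-3)*(-5) = 90*(-5) = -450)
h(V) = V**2 (h(V) = V*V = V**2)
l = -18001/2 (l = -1/2 + (5*4)*(-450) = -1/2 + 20*(-450) = -1/2 - 9000 = -18001/2 ≈ -9000.5)
(l + 25)*h(2) = (-18001/2 + 25)*2**2 = -17951/2*4 = -35902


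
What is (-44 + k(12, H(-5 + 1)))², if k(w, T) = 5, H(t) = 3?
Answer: 1521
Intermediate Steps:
(-44 + k(12, H(-5 + 1)))² = (-44 + 5)² = (-39)² = 1521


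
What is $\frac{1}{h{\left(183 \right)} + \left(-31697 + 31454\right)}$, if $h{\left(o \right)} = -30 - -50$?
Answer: $- \frac{1}{223} \approx -0.0044843$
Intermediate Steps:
$h{\left(o \right)} = 20$ ($h{\left(o \right)} = -30 + 50 = 20$)
$\frac{1}{h{\left(183 \right)} + \left(-31697 + 31454\right)} = \frac{1}{20 + \left(-31697 + 31454\right)} = \frac{1}{20 - 243} = \frac{1}{-223} = - \frac{1}{223}$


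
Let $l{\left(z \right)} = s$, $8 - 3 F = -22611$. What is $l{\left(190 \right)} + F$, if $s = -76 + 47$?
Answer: $\frac{22532}{3} \approx 7510.7$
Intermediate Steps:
$F = \frac{22619}{3}$ ($F = \frac{8}{3} - -7537 = \frac{8}{3} + 7537 = \frac{22619}{3} \approx 7539.7$)
$s = -29$
$l{\left(z \right)} = -29$
$l{\left(190 \right)} + F = -29 + \frac{22619}{3} = \frac{22532}{3}$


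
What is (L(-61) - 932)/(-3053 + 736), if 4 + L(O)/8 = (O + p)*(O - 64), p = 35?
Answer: -25036/2317 ≈ -10.805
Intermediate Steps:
L(O) = -32 + 8*(-64 + O)*(35 + O) (L(O) = -32 + 8*((O + 35)*(O - 64)) = -32 + 8*((35 + O)*(-64 + O)) = -32 + 8*((-64 + O)*(35 + O)) = -32 + 8*(-64 + O)*(35 + O))
(L(-61) - 932)/(-3053 + 736) = ((-17952 - 232*(-61) + 8*(-61)²) - 932)/(-3053 + 736) = ((-17952 + 14152 + 8*3721) - 932)/(-2317) = ((-17952 + 14152 + 29768) - 932)*(-1/2317) = (25968 - 932)*(-1/2317) = 25036*(-1/2317) = -25036/2317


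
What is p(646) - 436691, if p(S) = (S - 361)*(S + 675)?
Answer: -60206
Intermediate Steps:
p(S) = (-361 + S)*(675 + S)
p(646) - 436691 = (-243675 + 646² + 314*646) - 436691 = (-243675 + 417316 + 202844) - 436691 = 376485 - 436691 = -60206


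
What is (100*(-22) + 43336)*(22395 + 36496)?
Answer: 2422540176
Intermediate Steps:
(100*(-22) + 43336)*(22395 + 36496) = (-2200 + 43336)*58891 = 41136*58891 = 2422540176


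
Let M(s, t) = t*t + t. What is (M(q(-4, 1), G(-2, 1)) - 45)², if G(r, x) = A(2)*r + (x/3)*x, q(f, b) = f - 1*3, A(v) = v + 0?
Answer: 100489/81 ≈ 1240.6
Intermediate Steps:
A(v) = v
q(f, b) = -3 + f (q(f, b) = f - 3 = -3 + f)
G(r, x) = 2*r + x²/3 (G(r, x) = 2*r + (x/3)*x = 2*r + x²/3)
M(s, t) = t + t² (M(s, t) = t² + t = t + t²)
(M(q(-4, 1), G(-2, 1)) - 45)² = ((2*(-2) + (⅓)*1²)*(1 + (2*(-2) + (⅓)*1²)) - 45)² = ((-4 + (⅓)*1)*(1 + (-4 + (⅓)*1)) - 45)² = ((-4 + ⅓)*(1 + (-4 + ⅓)) - 45)² = (-11*(1 - 11/3)/3 - 45)² = (-11/3*(-8/3) - 45)² = (88/9 - 45)² = (-317/9)² = 100489/81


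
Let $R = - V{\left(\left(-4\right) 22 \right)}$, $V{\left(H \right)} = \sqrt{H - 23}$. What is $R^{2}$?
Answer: $-111$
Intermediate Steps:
$V{\left(H \right)} = \sqrt{-23 + H}$
$R = - i \sqrt{111}$ ($R = - \sqrt{-23 - 88} = - \sqrt{-111} = - i \sqrt{111} \approx - 10.536 i$)
$R^{2} = \left(- i \sqrt{111}\right)^{2} = -111$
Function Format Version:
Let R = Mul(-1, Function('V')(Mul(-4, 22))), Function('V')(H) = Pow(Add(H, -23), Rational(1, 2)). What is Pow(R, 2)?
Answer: -111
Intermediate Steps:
Function('V')(H) = Pow(Add(-23, H), Rational(1, 2))
R = Mul(-1, I, Pow(111, Rational(1, 2))) (R = Mul(-1, Pow(Add(-23, Mul(-4, 22)), Rational(1, 2))) = Mul(-1, Pow(Add(-23, -88), Rational(1, 2))) = Mul(-1, Pow(-111, Rational(1, 2))) = Mul(-1, Mul(I, Pow(111, Rational(1, 2)))) = Mul(-1, I, Pow(111, Rational(1, 2))) ≈ Mul(-10.536, I))
Pow(R, 2) = Pow(Mul(-1, I, Pow(111, Rational(1, 2))), 2) = -111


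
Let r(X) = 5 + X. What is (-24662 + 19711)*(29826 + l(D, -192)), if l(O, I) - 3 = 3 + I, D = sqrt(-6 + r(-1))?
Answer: -146747640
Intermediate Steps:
D = I*sqrt(2) (D = sqrt(-6 + (5 - 1)) = sqrt(-6 + 4) = sqrt(-2) = I*sqrt(2) ≈ 1.4142*I)
l(O, I) = 6 + I (l(O, I) = 3 + (3 + I) = 6 + I)
(-24662 + 19711)*(29826 + l(D, -192)) = (-24662 + 19711)*(29826 + (6 - 192)) = -4951*(29826 - 186) = -4951*29640 = -146747640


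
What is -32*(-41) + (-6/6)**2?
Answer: 1313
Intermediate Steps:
-32*(-41) + (-6/6)**2 = 1312 + (-6*1/6)**2 = 1312 + (-1)**2 = 1312 + 1 = 1313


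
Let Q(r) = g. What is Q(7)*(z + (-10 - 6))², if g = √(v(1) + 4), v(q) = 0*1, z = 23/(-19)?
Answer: 213858/361 ≈ 592.40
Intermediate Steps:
z = -23/19 (z = 23*(-1/19) = -23/19 ≈ -1.2105)
v(q) = 0
g = 2 (g = √(0 + 4) = √4 = 2)
Q(r) = 2
Q(7)*(z + (-10 - 6))² = 2*(-23/19 + (-10 - 6))² = 2*(-23/19 - 16)² = 2*(-327/19)² = 2*(106929/361) = 213858/361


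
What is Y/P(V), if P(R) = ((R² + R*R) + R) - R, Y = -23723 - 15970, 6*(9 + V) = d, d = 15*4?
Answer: -39693/2 ≈ -19847.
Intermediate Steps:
d = 60
V = 1 (V = -9 + (⅙)*60 = -9 + 10 = 1)
Y = -39693
P(R) = 2*R² (P(R) = ((R² + R²) + R) - R = (2*R² + R) - R = (R + 2*R²) - R = 2*R²)
Y/P(V) = -39693/(2*1²) = -39693/(2*1) = -39693/2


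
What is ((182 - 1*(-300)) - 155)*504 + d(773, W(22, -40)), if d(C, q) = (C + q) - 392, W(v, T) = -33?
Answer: 165156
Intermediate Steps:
d(C, q) = -392 + C + q
((182 - 1*(-300)) - 155)*504 + d(773, W(22, -40)) = ((182 - 1*(-300)) - 155)*504 + (-392 + 773 - 33) = ((182 + 300) - 155)*504 + 348 = (482 - 155)*504 + 348 = 327*504 + 348 = 164808 + 348 = 165156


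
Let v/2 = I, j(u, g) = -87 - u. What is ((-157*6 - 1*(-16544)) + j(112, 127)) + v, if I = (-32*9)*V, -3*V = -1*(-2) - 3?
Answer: 15211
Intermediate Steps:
V = ⅓ (V = -(-1*(-2) - 3)/3 = -(2 - 3)/3 = -⅓*(-1) = ⅓ ≈ 0.33333)
I = -96 (I = -32*9*(⅓) = -288*⅓ = -96)
v = -192 (v = 2*(-96) = -192)
((-157*6 - 1*(-16544)) + j(112, 127)) + v = ((-157*6 - 1*(-16544)) + (-87 - 1*112)) - 192 = ((-942 + 16544) + (-87 - 112)) - 192 = (15602 - 199) - 192 = 15403 - 192 = 15211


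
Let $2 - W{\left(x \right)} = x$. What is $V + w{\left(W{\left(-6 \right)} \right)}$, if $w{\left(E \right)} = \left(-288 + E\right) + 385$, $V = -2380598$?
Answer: $-2380493$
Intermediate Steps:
$W{\left(x \right)} = 2 - x$
$w{\left(E \right)} = 97 + E$
$V + w{\left(W{\left(-6 \right)} \right)} = -2380598 + \left(97 + \left(2 - -6\right)\right) = -2380598 + \left(97 + \left(2 + 6\right)\right) = -2380598 + \left(97 + 8\right) = -2380598 + 105 = -2380493$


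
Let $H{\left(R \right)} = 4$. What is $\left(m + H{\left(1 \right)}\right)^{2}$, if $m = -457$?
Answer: $205209$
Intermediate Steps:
$\left(m + H{\left(1 \right)}\right)^{2} = \left(-457 + 4\right)^{2} = \left(-453\right)^{2} = 205209$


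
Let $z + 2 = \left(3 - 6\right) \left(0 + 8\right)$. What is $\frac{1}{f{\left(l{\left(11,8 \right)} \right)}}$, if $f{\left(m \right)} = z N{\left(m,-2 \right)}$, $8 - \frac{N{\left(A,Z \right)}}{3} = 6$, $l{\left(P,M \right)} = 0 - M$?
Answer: $- \frac{1}{156} \approx -0.0064103$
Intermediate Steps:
$l{\left(P,M \right)} = - M$
$N{\left(A,Z \right)} = 6$ ($N{\left(A,Z \right)} = 24 - 18 = 6$)
$z = -26$ ($z = -2 + \left(3 - 6\right) \left(0 + 8\right) = -2 - 24 = -26$)
$f{\left(m \right)} = -156$ ($f{\left(m \right)} = \left(-26\right) 6 = -156$)
$\frac{1}{f{\left(l{\left(11,8 \right)} \right)}} = \frac{1}{-156} = - \frac{1}{156}$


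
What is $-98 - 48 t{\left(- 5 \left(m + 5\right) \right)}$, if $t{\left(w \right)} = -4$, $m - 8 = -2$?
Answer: $94$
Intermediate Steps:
$m = 6$ ($m = 8 - 2 = 6$)
$-98 - 48 t{\left(- 5 \left(m + 5\right) \right)} = -98 - -192 = -98 + 192 = 94$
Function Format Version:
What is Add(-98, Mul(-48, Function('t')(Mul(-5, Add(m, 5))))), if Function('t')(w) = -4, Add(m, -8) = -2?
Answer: 94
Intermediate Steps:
m = 6 (m = Add(8, -2) = 6)
Add(-98, Mul(-48, Function('t')(Mul(-5, Add(m, 5))))) = Add(-98, Mul(-48, -4)) = Add(-98, 192) = 94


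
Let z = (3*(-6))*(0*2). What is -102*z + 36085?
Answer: 36085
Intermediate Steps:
z = 0 (z = -18*0 = 0)
-102*z + 36085 = -102*0 + 36085 = 0 + 36085 = 36085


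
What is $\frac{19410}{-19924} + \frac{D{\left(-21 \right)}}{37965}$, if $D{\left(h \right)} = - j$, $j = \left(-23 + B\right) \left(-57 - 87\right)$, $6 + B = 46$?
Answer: $- \frac{114687783}{126069110} \approx -0.90972$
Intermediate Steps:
$B = 40$ ($B = -6 + 46 = 40$)
$j = -2448$ ($j = \left(-23 + 40\right) \left(-57 - 87\right) = 17 \left(-144\right) = -2448$)
$D{\left(h \right)} = 2448$ ($D{\left(h \right)} = \left(-1\right) \left(-2448\right) = 2448$)
$\frac{19410}{-19924} + \frac{D{\left(-21 \right)}}{37965} = \frac{19410}{-19924} + \frac{2448}{37965} = 19410 \left(- \frac{1}{19924}\right) + 2448 \cdot \frac{1}{37965} = - \frac{9705}{9962} + \frac{816}{12655} = - \frac{114687783}{126069110}$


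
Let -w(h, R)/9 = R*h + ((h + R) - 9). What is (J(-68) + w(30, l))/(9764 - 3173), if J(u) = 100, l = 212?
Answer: -59237/6591 ≈ -8.9876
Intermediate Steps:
w(h, R) = 81 - 9*R - 9*h - 9*R*h (w(h, R) = -9*(R*h + ((h + R) - 9)) = -9*(R*h + ((R + h) - 9)) = -9*(R*h + (-9 + R + h)) = -9*(-9 + R + h + R*h) = 81 - 9*R - 9*h - 9*R*h)
(J(-68) + w(30, l))/(9764 - 3173) = (100 + (81 - 9*212 - 9*30 - 9*212*30))/(9764 - 3173) = (100 + (81 - 1908 - 270 - 57240))/6591 = (100 - 59337)*(1/6591) = -59237*1/6591 = -59237/6591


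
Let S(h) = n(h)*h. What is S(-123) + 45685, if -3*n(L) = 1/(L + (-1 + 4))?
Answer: 5482159/120 ≈ 45685.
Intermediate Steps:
n(L) = -1/(3*(3 + L)) (n(L) = -1/(3*(L + (-1 + 4))) = -1/(3*(L + 3)) = -1/(3*(3 + L)))
S(h) = -h/(9 + 3*h) (S(h) = (-1/(9 + 3*h))*h = -h/(9 + 3*h))
S(-123) + 45685 = -1*(-123)/(9 + 3*(-123)) + 45685 = -1*(-123)/(9 - 369) + 45685 = -1*(-123)/(-360) + 45685 = -1*(-123)*(-1/360) + 45685 = -41/120 + 45685 = 5482159/120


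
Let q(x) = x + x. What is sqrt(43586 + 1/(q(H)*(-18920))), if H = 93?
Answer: sqrt(33736124010142455)/879780 ≈ 208.77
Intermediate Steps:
q(x) = 2*x
sqrt(43586 + 1/(q(H)*(-18920))) = sqrt(43586 + 1/((2*93)*(-18920))) = sqrt(43586 - 1/18920/186) = sqrt(43586 + (1/186)*(-1/18920)) = sqrt(43586 - 1/3519120) = sqrt(153384364319/3519120) = sqrt(33736124010142455)/879780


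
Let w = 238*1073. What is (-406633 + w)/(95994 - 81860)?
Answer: -151259/14134 ≈ -10.702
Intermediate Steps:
w = 255374
(-406633 + w)/(95994 - 81860) = (-406633 + 255374)/(95994 - 81860) = -151259/14134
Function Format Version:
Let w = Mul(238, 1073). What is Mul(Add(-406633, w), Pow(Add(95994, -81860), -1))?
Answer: Rational(-151259, 14134) ≈ -10.702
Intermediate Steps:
w = 255374
Mul(Add(-406633, w), Pow(Add(95994, -81860), -1)) = Mul(Add(-406633, 255374), Pow(Add(95994, -81860), -1)) = Mul(-151259, Pow(14134, -1)) = Mul(-151259, Rational(1, 14134)) = Rational(-151259, 14134)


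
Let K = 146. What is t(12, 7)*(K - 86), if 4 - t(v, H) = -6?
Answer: 600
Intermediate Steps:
t(v, H) = 10 (t(v, H) = 4 - 1*(-6) = 4 + 6 = 10)
t(12, 7)*(K - 86) = 10*(146 - 86) = 10*60 = 600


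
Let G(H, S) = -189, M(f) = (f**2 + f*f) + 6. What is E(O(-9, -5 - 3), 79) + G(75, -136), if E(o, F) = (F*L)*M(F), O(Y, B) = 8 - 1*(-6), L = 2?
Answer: 1972915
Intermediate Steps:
M(f) = 6 + 2*f**2 (M(f) = (f**2 + f**2) + 6 = 2*f**2 + 6 = 6 + 2*f**2)
O(Y, B) = 14 (O(Y, B) = 8 + 6 = 14)
E(o, F) = 2*F*(6 + 2*F**2) (E(o, F) = (F*2)*(6 + 2*F**2) = (2*F)*(6 + 2*F**2) = 2*F*(6 + 2*F**2))
E(O(-9, -5 - 3), 79) + G(75, -136) = 4*79*(3 + 79**2) - 189 = 4*79*(3 + 6241) - 189 = 4*79*6244 - 189 = 1973104 - 189 = 1972915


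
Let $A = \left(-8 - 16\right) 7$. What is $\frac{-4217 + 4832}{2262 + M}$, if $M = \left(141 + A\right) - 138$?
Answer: $\frac{205}{699} \approx 0.29328$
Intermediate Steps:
$A = -168$ ($A = \left(-24\right) 7 = -168$)
$M = -165$ ($M = \left(141 - 168\right) - 138 = -27 - 138 = -165$)
$\frac{-4217 + 4832}{2262 + M} = \frac{-4217 + 4832}{2262 - 165} = \frac{615}{2097} = 615 \cdot \frac{1}{2097} = \frac{205}{699}$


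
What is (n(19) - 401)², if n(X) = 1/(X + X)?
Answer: 232166169/1444 ≈ 1.6078e+5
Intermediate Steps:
n(X) = 1/(2*X)
(n(19) - 401)² = ((½)/19 - 401)² = ((½)*(1/19) - 401)² = (1/38 - 401)² = (-15237/38)² = 232166169/1444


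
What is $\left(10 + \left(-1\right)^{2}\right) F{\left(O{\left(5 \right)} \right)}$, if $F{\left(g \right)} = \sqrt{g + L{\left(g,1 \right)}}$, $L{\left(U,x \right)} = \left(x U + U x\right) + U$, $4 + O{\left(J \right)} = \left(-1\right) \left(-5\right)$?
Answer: $22$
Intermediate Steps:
$O{\left(J \right)} = 1$ ($O{\left(J \right)} = -4 - -5 = -4 + 5 = 1$)
$L{\left(U,x \right)} = U + 2 U x$ ($L{\left(U,x \right)} = \left(U x + U x\right) + U = 2 U x + U = U + 2 U x$)
$F{\left(g \right)} = 2 \sqrt{g}$ ($F{\left(g \right)} = \sqrt{g + g \left(1 + 2 \cdot 1\right)} = \sqrt{g + g \left(1 + 2\right)} = \sqrt{g + g 3} = \sqrt{g + 3 g} = \sqrt{4 g} = 2 \sqrt{g}$)
$\left(10 + \left(-1\right)^{2}\right) F{\left(O{\left(5 \right)} \right)} = \left(10 + \left(-1\right)^{2}\right) 2 \sqrt{1} = \left(10 + 1\right) 2 \cdot 1 = 11 \cdot 2 = 22$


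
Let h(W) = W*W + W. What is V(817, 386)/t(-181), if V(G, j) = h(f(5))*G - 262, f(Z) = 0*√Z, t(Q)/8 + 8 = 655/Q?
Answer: 23711/8412 ≈ 2.8187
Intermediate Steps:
t(Q) = -64 + 5240/Q (t(Q) = -64 + 8*(655/Q) = -64 + 5240/Q)
f(Z) = 0
h(W) = W + W² (h(W) = W² + W = W + W²)
V(G, j) = -262 (V(G, j) = (0*(1 + 0))*G - 262 = (0*1)*G - 262 = 0*G - 262 = 0 - 262 = -262)
V(817, 386)/t(-181) = -262/(-64 + 5240/(-181)) = -262/(-64 + 5240*(-1/181)) = -262/(-64 - 5240/181) = -262/(-16824/181) = -262*(-181/16824) = 23711/8412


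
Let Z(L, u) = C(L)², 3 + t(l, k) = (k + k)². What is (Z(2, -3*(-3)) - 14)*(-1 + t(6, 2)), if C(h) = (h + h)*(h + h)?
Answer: 2904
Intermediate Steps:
C(h) = 4*h² (C(h) = (2*h)*(2*h) = 4*h²)
t(l, k) = -3 + 4*k² (t(l, k) = -3 + (k + k)² = -3 + (2*k)² = -3 + 4*k²)
Z(L, u) = 16*L⁴ (Z(L, u) = (4*L²)² = 16*L⁴)
(Z(2, -3*(-3)) - 14)*(-1 + t(6, 2)) = (16*2⁴ - 14)*(-1 + (-3 + 4*2²)) = (16*16 - 14)*(-1 + (-3 + 4*4)) = (256 - 14)*(-1 + (-3 + 16)) = 242*(-1 + 13) = 242*12 = 2904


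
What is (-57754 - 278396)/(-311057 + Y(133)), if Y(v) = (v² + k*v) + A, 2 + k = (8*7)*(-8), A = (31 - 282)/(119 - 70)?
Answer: 5490450/5769311 ≈ 0.95166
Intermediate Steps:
A = -251/49 ≈ -5.1225
k = -450 (k = -2 + (8*7)*(-8) = -2 + 56*(-8) = -2 - 448 = -450)
Y(v) = -251/49 + v² - 450*v (Y(v) = (v² - 450*v) - 251/49 = -251/49 + v² - 450*v)
(-57754 - 278396)/(-311057 + Y(133)) = (-57754 - 278396)/(-311057 + (-251/49 + 133² - 450*133)) = -336150/(-311057 + (-251/49 + 17689 - 59850)) = -336150/(-311057 - 2066140/49) = -336150/(-17307933/49) = -336150*(-49/17307933) = 5490450/5769311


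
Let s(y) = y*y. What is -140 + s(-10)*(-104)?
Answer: -10540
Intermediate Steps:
s(y) = y²
-140 + s(-10)*(-104) = -140 + (-10)²*(-104) = -140 + 100*(-104) = -140 - 10400 = -10540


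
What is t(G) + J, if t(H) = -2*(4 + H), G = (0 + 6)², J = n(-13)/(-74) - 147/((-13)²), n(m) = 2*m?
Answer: -503482/6253 ≈ -80.518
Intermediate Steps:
J = -3242/6253 (J = (2*(-13))/(-74) - 147/((-13)²) = -26*(-1/74) - 147/169 = 13/37 - 147*1/169 = 13/37 - 147/169 = -3242/6253 ≈ -0.51847)
G = 36 (G = 6² = 36)
t(H) = -8 - 2*H
t(G) + J = (-8 - 2*36) - 3242/6253 = (-8 - 72) - 3242/6253 = -80 - 3242/6253 = -503482/6253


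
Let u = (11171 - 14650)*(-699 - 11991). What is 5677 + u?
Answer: 44154187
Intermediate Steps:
u = 44148510 (u = -3479*(-12690) = 44148510)
5677 + u = 5677 + 44148510 = 44154187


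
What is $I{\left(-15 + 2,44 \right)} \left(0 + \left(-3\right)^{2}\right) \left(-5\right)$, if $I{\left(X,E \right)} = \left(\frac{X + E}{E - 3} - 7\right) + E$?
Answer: $- \frac{69660}{41} \approx -1699.0$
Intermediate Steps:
$I{\left(X,E \right)} = -7 + E + \frac{E + X}{-3 + E}$ ($I{\left(X,E \right)} = \left(\frac{E + X}{-3 + E} - 7\right) + E = \left(-7 + \frac{E + X}{-3 + E}\right) + E = -7 + E + \frac{E + X}{-3 + E}$)
$I{\left(-15 + 2,44 \right)} \left(0 + \left(-3\right)^{2}\right) \left(-5\right) = \frac{21 + \left(-15 + 2\right) + 44^{2} - 396}{-3 + 44} \left(0 + \left(-3\right)^{2}\right) \left(-5\right) = \frac{21 - 13 + 1936 - 396}{41} \left(0 + 9\right) \left(-5\right) = \frac{1}{41} \cdot 1548 \cdot 9 \left(-5\right) = \frac{1548}{41} \left(-45\right) = - \frac{69660}{41}$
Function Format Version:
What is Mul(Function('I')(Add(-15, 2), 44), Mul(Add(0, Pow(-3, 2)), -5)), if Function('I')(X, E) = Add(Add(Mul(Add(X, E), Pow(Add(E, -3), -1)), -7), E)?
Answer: Rational(-69660, 41) ≈ -1699.0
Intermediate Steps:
Function('I')(X, E) = Add(-7, E, Mul(Pow(Add(-3, E), -1), Add(E, X))) (Function('I')(X, E) = Add(Add(Mul(Add(E, X), Pow(Add(-3, E), -1)), -7), E) = Add(Add(Mul(Pow(Add(-3, E), -1), Add(E, X)), -7), E) = Add(Add(-7, Mul(Pow(Add(-3, E), -1), Add(E, X))), E) = Add(-7, E, Mul(Pow(Add(-3, E), -1), Add(E, X))))
Mul(Function('I')(Add(-15, 2), 44), Mul(Add(0, Pow(-3, 2)), -5)) = Mul(Mul(Pow(Add(-3, 44), -1), Add(21, Add(-15, 2), Pow(44, 2), Mul(-9, 44))), Mul(Add(0, Pow(-3, 2)), -5)) = Mul(Mul(Pow(41, -1), Add(21, -13, 1936, -396)), Mul(Add(0, 9), -5)) = Mul(Mul(Rational(1, 41), 1548), Mul(9, -5)) = Mul(Rational(1548, 41), -45) = Rational(-69660, 41)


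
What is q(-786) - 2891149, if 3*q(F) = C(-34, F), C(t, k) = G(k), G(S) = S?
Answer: -2891411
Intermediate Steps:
C(t, k) = k
q(F) = F/3
q(-786) - 2891149 = (⅓)*(-786) - 2891149 = -262 - 2891149 = -2891411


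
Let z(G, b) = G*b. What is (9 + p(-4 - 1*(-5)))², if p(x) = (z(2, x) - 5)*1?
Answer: 36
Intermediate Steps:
p(x) = -5 + 2*x (p(x) = (2*x - 5)*1 = (-5 + 2*x)*1 = -5 + 2*x)
(9 + p(-4 - 1*(-5)))² = (9 + (-5 + 2*(-4 - 1*(-5))))² = (9 + (-5 + 2*(-4 + 5)))² = (9 + (-5 + 2*1))² = (9 + (-5 + 2))² = (9 - 3)² = 6² = 36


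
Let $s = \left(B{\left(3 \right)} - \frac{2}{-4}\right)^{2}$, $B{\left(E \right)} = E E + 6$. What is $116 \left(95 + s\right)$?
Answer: $38889$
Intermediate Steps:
$B{\left(E \right)} = 6 + E^{2}$ ($B{\left(E \right)} = E^{2} + 6 = 6 + E^{2}$)
$s = \frac{961}{4}$ ($s = \left(\left(6 + 3^{2}\right) - \frac{2}{-4}\right)^{2} = \left(\left(6 + 9\right) - - \frac{1}{2}\right)^{2} = \left(15 + \frac{1}{2}\right)^{2} = \left(\frac{31}{2}\right)^{2} = \frac{961}{4} \approx 240.25$)
$116 \left(95 + s\right) = 116 \left(95 + \frac{961}{4}\right) = 116 \cdot \frac{1341}{4} = 38889$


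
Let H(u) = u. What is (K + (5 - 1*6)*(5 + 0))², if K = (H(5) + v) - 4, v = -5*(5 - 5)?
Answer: 16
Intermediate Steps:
v = 0 (v = -5*0 = 0)
K = 1 (K = (5 + 0) - 4 = 5 - 4 = 1)
(K + (5 - 1*6)*(5 + 0))² = (1 + (5 - 1*6)*(5 + 0))² = (1 + (5 - 6)*5)² = (1 - 1*5)² = (1 - 5)² = (-4)² = 16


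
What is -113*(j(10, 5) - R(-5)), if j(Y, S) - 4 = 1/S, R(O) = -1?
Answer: -2938/5 ≈ -587.60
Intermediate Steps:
j(Y, S) = 4 + 1/S
-113*(j(10, 5) - R(-5)) = -113*((4 + 1/5) - 1*(-1)) = -113*((4 + ⅕) + 1) = -113*(21/5 + 1) = -113*26/5 = -2938/5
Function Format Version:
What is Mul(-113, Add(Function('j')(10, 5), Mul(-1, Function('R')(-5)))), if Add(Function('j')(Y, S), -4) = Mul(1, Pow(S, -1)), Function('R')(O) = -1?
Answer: Rational(-2938, 5) ≈ -587.60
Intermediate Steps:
Function('j')(Y, S) = Add(4, Pow(S, -1)) (Function('j')(Y, S) = Add(4, Mul(1, Pow(S, -1))) = Add(4, Pow(S, -1)))
Mul(-113, Add(Function('j')(10, 5), Mul(-1, Function('R')(-5)))) = Mul(-113, Add(Add(4, Pow(5, -1)), Mul(-1, -1))) = Mul(-113, Add(Add(4, Rational(1, 5)), 1)) = Mul(-113, Add(Rational(21, 5), 1)) = Mul(-113, Rational(26, 5)) = Rational(-2938, 5)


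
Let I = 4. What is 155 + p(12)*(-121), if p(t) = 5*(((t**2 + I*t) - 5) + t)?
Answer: -120240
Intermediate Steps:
p(t) = -25 + 5*t**2 + 25*t (p(t) = 5*(((t**2 + 4*t) - 5) + t) = 5*((-5 + t**2 + 4*t) + t) = 5*(-5 + t**2 + 5*t) = -25 + 5*t**2 + 25*t)
155 + p(12)*(-121) = 155 + (-25 + 5*12**2 + 25*12)*(-121) = 155 + (-25 + 5*144 + 300)*(-121) = 155 + (-25 + 720 + 300)*(-121) = 155 + 995*(-121) = 155 - 120395 = -120240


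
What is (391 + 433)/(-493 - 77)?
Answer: -412/285 ≈ -1.4456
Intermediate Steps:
(391 + 433)/(-493 - 77) = 824/(-570) = 824*(-1/570) = -412/285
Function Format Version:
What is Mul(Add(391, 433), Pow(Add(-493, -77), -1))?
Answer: Rational(-412, 285) ≈ -1.4456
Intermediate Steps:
Mul(Add(391, 433), Pow(Add(-493, -77), -1)) = Mul(824, Pow(-570, -1)) = Mul(824, Rational(-1, 570)) = Rational(-412, 285)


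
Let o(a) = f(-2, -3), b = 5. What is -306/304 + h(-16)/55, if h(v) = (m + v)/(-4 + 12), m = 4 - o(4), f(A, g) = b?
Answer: -4369/4180 ≈ -1.0452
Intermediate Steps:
f(A, g) = 5
o(a) = 5
m = -1 (m = 4 - 1*5 = 4 - 5 = -1)
h(v) = -⅛ + v/8 (h(v) = (-1 + v)/(-4 + 12) = (-1 + v)/8 = (-1 + v)*(⅛) = -⅛ + v/8)
-306/304 + h(-16)/55 = -306/304 + (-⅛ + (⅛)*(-16))/55 = -306*1/304 + (-⅛ - 2)*(1/55) = -153/152 - 17/8*1/55 = -153/152 - 17/440 = -4369/4180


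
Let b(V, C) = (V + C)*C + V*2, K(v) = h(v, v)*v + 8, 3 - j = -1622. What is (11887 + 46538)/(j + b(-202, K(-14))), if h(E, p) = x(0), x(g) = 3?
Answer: 11685/1849 ≈ 6.3196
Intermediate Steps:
j = 1625 (j = 3 - 1*(-1622) = 3 + 1622 = 1625)
h(E, p) = 3
K(v) = 8 + 3*v (K(v) = 3*v + 8 = 8 + 3*v)
b(V, C) = 2*V + C*(C + V) (b(V, C) = (C + V)*C + 2*V = C*(C + V) + 2*V = 2*V + C*(C + V))
(11887 + 46538)/(j + b(-202, K(-14))) = (11887 + 46538)/(1625 + ((8 + 3*(-14))² + 2*(-202) + (8 + 3*(-14))*(-202))) = 58425/(1625 + ((8 - 42)² - 404 + (8 - 42)*(-202))) = 58425/(1625 + ((-34)² - 404 - 34*(-202))) = 58425/(1625 + (1156 - 404 + 6868)) = 58425/(1625 + 7620) = 58425/9245 = 58425*(1/9245) = 11685/1849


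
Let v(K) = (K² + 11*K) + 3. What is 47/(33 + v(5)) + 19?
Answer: 2251/116 ≈ 19.405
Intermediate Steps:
v(K) = 3 + K² + 11*K
47/(33 + v(5)) + 19 = 47/(33 + (3 + 5² + 11*5)) + 19 = 47/(33 + (3 + 25 + 55)) + 19 = 47/(33 + 83) + 19 = 47/116 + 19 = 2251/116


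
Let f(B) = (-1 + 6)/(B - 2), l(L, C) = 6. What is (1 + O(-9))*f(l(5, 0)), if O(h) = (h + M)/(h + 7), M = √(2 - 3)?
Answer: 55/8 - 5*I/8 ≈ 6.875 - 0.625*I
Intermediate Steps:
f(B) = 5/(-2 + B)
M = I (M = √(-1) = I ≈ 1.0*I)
O(h) = (I + h)/(7 + h) (O(h) = (h + I)/(h + 7) = (I + h)/(7 + h))
(1 + O(-9))*f(l(5, 0)) = (1 + (I - 9)/(7 - 9))*(5/(-2 + 6)) = (1 + (-9 + I)/(-2))*(5/4) = (1 - (-9 + I)/2)*(5*(¼)) = (1 + (9/2 - I/2))*(5/4) = (11/2 - I/2)*(5/4) = 55/8 - 5*I/8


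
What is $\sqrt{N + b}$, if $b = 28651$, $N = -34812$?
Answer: $i \sqrt{6161} \approx 78.492 i$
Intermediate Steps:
$\sqrt{N + b} = \sqrt{-34812 + 28651} = \sqrt{-6161} = i \sqrt{6161}$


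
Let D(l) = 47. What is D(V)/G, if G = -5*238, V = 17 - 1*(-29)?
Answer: -47/1190 ≈ -0.039496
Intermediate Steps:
V = 46 (V = 17 + 29 = 46)
G = -1190
D(V)/G = 47/(-1190) = 47*(-1/1190) = -47/1190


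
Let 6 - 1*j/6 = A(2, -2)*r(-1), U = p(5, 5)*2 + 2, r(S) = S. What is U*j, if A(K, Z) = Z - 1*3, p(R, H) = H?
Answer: 72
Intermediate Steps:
A(K, Z) = -3 + Z (A(K, Z) = Z - 3 = -3 + Z)
U = 12 (U = 5*2 + 2 = 10 + 2 = 12)
j = 6 (j = 36 - 6*(-3 - 2)*(-1) = 36 - (-30)*(-1) = 36 - 6*5 = 36 - 30 = 6)
U*j = 12*6 = 72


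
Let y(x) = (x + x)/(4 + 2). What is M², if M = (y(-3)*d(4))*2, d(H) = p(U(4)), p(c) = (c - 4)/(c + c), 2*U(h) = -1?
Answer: 81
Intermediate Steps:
U(h) = -½ (U(h) = (½)*(-1) = -½)
p(c) = (-4 + c)/(2*c) (p(c) = (-4 + c)/((2*c)) = (-4 + c)*(1/(2*c)) = (-4 + c)/(2*c))
y(x) = x/3 (y(x) = (2*x)/6 = (2*x)*(⅙) = x/3)
d(H) = 9/2 (d(H) = (-4 - ½)/(2*(-½)) = (½)*(-2)*(-9/2) = 9/2)
M = -9 (M = (((⅓)*(-3))*(9/2))*2 = -1*9/2*2 = -9/2*2 = -9)
M² = (-9)² = 81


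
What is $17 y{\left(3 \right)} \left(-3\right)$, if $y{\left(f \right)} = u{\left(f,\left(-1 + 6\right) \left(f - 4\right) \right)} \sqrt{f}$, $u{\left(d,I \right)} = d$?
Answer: $- 153 \sqrt{3} \approx -265.0$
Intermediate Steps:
$y{\left(f \right)} = f^{\frac{3}{2}}$ ($y{\left(f \right)} = f \sqrt{f} = f^{\frac{3}{2}}$)
$17 y{\left(3 \right)} \left(-3\right) = 17 \cdot 3^{\frac{3}{2}} \left(-3\right) = 17 \cdot 3 \sqrt{3} \left(-3\right) = 51 \sqrt{3} \left(-3\right) = - 153 \sqrt{3}$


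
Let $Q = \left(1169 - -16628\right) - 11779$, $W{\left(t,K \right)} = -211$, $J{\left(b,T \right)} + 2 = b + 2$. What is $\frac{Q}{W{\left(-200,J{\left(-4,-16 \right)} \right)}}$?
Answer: $- \frac{6018}{211} \approx -28.521$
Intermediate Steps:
$J{\left(b,T \right)} = b$ ($J{\left(b,T \right)} = -2 + \left(b + 2\right) = -2 + \left(2 + b\right) = b$)
$Q = 6018$ ($Q = \left(1169 + 16628\right) - 11779 = 17797 - 11779 = 6018$)
$\frac{Q}{W{\left(-200,J{\left(-4,-16 \right)} \right)}} = \frac{6018}{-211} = 6018 \left(- \frac{1}{211}\right) = - \frac{6018}{211}$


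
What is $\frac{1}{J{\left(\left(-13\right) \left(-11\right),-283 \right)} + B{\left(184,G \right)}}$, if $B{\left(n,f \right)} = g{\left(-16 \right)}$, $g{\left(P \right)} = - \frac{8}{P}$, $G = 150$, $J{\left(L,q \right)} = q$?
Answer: $- \frac{2}{565} \approx -0.0035398$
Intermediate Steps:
$B{\left(n,f \right)} = \frac{1}{2}$ ($B{\left(n,f \right)} = - \frac{8}{-16} = \left(-8\right) \left(- \frac{1}{16}\right) = \frac{1}{2}$)
$\frac{1}{J{\left(\left(-13\right) \left(-11\right),-283 \right)} + B{\left(184,G \right)}} = \frac{1}{-283 + \frac{1}{2}} = \frac{1}{- \frac{565}{2}} = - \frac{2}{565}$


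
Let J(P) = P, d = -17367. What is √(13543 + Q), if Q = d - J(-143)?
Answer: 3*I*√409 ≈ 60.671*I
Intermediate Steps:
Q = -17224 (Q = -17367 - 1*(-143) = -17367 + 143 = -17224)
√(13543 + Q) = √(13543 - 17224) = √(-3681) = 3*I*√409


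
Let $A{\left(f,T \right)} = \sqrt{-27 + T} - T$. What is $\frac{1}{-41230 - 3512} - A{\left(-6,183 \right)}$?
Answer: $\frac{8187785}{44742} - 2 \sqrt{39} \approx 170.51$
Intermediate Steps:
$\frac{1}{-41230 - 3512} - A{\left(-6,183 \right)} = \frac{1}{-41230 - 3512} - \left(\sqrt{-27 + 183} - 183\right) = \frac{1}{-44742} - \left(\sqrt{156} - 183\right) = - \frac{1}{44742} - \left(2 \sqrt{39} - 183\right) = - \frac{1}{44742} - \left(-183 + 2 \sqrt{39}\right) = - \frac{1}{44742} + \left(183 - 2 \sqrt{39}\right) = \frac{8187785}{44742} - 2 \sqrt{39}$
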